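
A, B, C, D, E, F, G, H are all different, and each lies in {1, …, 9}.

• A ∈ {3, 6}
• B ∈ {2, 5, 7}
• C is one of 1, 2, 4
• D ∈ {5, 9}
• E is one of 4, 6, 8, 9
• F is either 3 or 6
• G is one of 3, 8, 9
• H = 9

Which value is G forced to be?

H's domain is down to {9}, so H = 9. So D, E, G can't be 9.
That leaves D = 5. So B can't be 5.
A and F between them cover only {3, 6} — a naked pair. Remove those values from E, G.
So G = 8.

8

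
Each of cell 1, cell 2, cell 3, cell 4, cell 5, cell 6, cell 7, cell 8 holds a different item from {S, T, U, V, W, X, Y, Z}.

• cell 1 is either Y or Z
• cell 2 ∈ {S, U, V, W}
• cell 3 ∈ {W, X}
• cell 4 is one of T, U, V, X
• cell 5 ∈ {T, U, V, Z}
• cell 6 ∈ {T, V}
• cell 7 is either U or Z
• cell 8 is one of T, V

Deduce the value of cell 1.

Y

Among the 8 variables, S fits only cell 2 (and all 8 values in {S, T, U, V, W, X, Y, Z} must be used), so cell 2 = S.
Among the 7 still-open variables, W fits only cell 3 (and all 7 values in {T, U, V, W, X, Y, Z} must be used), so cell 3 = W.
Among the 6 still-open variables, X fits only cell 4 (and all 6 values in {T, U, V, X, Y, Z} must be used), so cell 4 = X.
The 5 still-open variables draw from only 5 values {T, U, V, Y, Z}, so each is used; only cell 1 can be Y, hence cell 1 = Y.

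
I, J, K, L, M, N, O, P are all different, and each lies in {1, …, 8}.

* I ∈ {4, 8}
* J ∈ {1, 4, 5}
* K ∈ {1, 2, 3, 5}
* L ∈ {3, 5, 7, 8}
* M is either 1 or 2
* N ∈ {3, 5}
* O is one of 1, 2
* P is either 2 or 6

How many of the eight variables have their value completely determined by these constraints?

4

The 8 variables together cover exactly {1, 2, 3, 4, 5, 6, 7, 8} — 8 values for 8 variables — and 6 appears only in P's list, so P = 6.
Among the 7 still-open variables, 7 fits only L (and all 7 values in {1, 2, 3, 4, 5, 7, 8} must be used), so L = 7.
The 6 still-open variables draw from only 6 values {1, 2, 3, 4, 5, 8}, so each is used; only I can be 8, hence I = 8.
Among the 5 still-open variables, 4 fits only J (and all 5 values in {1, 2, 3, 4, 5} must be used), so J = 4.
M and O share exactly the 2 values {1, 2}; by pigeonhole those values go to them, so strike 1, 2 from K.
Determined: I=8, J=4, L=7, P=6. The other variables each still have more than one consistent value. That makes 4.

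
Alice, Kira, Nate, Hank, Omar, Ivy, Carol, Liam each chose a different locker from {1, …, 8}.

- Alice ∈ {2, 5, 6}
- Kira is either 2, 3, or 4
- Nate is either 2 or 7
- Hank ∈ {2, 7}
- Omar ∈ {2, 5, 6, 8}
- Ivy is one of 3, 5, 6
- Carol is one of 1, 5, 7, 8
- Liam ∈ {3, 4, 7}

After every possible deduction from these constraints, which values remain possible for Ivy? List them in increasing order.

5, 6

The 8 variables together cover exactly {1, 2, 3, 4, 5, 6, 7, 8} — 8 values for 8 variables — and 1 appears only in Carol's list, so Carol = 1.
The 7 still-open variables draw from only 7 values {2, 3, 4, 5, 6, 7, 8}, so each is used; only Omar can be 8, hence Omar = 8.
The 2 variables Nate and Hank are confined to {2, 7}, which locks those values in; drop them from Alice, Kira, Liam.
The 2 variables Kira and Liam are confined to {3, 4}, which locks those values in; drop them from Ivy.
No further eliminations apply; Ivy can still be any of 5, 6.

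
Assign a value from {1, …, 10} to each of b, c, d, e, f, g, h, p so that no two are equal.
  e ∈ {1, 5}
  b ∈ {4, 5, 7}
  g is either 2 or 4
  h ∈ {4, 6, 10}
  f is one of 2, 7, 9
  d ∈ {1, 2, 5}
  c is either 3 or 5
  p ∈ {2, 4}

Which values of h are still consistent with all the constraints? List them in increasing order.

The 2 variables g and p are confined to {2, 4}, which locks those values in; drop them from b, d, f, h.
d and e share exactly the 2 values {1, 5}; by pigeonhole those values go to them, so strike 1, 5 from b, c.
That leaves b = 7. Remove 7 from f.
c has just one choice, so c = 3.
f's domain is down to {9}, so f = 9.
No further eliminations apply; h can still be any of 6, 10.

6, 10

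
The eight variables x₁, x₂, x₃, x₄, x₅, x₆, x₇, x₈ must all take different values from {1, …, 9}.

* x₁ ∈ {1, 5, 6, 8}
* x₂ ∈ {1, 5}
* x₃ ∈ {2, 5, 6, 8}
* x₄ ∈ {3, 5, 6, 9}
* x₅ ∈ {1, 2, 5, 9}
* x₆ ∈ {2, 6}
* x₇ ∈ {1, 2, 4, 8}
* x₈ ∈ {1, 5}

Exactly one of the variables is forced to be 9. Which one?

x₅

Among the 8 variables, 3 fits only x₄ (and all 8 values in {1, 2, 3, 4, 5, 6, 8, 9} must be used), so x₄ = 3.
The 7 still-open variables draw from only 7 values {1, 2, 4, 5, 6, 8, 9}, so each is used; only x₇ can be 4, hence x₇ = 4.
The 6 still-open variables draw from only 6 values {1, 2, 5, 6, 8, 9}, so each is used; only x₅ can be 9, hence x₅ = 9.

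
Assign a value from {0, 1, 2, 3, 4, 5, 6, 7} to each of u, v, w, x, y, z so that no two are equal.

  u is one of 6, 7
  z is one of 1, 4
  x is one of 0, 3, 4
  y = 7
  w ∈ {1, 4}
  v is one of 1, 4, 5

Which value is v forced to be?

5

y's domain is down to {7}, so y = 7. Remove 7 from u.
u's domain is down to {6}, so u = 6.
w and z between them cover only {1, 4} — a naked pair. Remove those values from v, x.
So v = 5.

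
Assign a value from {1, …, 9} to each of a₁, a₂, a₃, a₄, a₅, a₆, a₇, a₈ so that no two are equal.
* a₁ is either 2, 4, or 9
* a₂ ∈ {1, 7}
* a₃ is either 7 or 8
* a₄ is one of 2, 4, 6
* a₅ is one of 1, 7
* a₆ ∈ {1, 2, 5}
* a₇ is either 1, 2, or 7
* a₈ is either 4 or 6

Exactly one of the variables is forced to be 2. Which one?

a₇

The 8 variables draw from only 8 values {1, 2, 4, 5, 6, 7, 8, 9}, so each is used; only a₆ can be 5, hence a₆ = 5.
The 7 still-open variables together cover exactly {1, 2, 4, 6, 7, 8, 9} — 7 values for 7 variables — and 8 appears only in a₃'s list, so a₃ = 8.
Among the 6 still-open variables, 9 fits only a₁ (and all 6 values in {1, 2, 4, 6, 7, 9} must be used), so a₁ = 9.
The 2 variables a₂ and a₅ are confined to {1, 7}, which locks those values in; drop them from a₇.
So 2 goes to a₇.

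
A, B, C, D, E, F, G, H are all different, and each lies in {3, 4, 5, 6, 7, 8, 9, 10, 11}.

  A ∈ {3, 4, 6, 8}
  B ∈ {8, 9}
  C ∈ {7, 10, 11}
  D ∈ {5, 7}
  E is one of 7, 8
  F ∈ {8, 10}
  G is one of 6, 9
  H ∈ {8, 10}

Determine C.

F and H between them cover only {8, 10} — a naked pair. Remove those values from A, B, C, E.
B's domain is down to {9}, so B = 9. So G can't be 9.
E has just one choice, so E = 7. Eliminate 7 elsewhere: C, D.
So C = 11.

11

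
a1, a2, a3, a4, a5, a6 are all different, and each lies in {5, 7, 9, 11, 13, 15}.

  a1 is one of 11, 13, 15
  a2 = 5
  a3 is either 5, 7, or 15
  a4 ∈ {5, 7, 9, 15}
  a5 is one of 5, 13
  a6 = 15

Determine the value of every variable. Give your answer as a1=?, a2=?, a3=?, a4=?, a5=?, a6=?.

a1=11, a2=5, a3=7, a4=9, a5=13, a6=15

a2 must be 5 (only option left). Remove 5 from a3, a4, a5.
a5 must be 13 (only option left). Remove 13 from a1.
That leaves a6 = 15. Strike 15 from a1, a3, a4.
a1 must be 11 (only option left).
a3's domain is down to {7}, so a3 = 7. Remove 7 from a4.
That leaves a4 = 9.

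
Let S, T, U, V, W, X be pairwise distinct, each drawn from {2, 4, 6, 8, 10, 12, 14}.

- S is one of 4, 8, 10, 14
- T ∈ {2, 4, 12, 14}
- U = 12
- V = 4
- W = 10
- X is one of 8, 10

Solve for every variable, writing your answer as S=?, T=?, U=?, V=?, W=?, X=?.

U has just one choice, so U = 12. So T can't be 12.
V must be 4 (only option left). Strike 4 from S, T.
That leaves W = 10. Remove 10 from S, X.
X must be 8 (only option left). Eliminate 8 elsewhere: S.
S's domain is down to {14}, so S = 14. So T can't be 14.
That leaves T = 2.

S=14, T=2, U=12, V=4, W=10, X=8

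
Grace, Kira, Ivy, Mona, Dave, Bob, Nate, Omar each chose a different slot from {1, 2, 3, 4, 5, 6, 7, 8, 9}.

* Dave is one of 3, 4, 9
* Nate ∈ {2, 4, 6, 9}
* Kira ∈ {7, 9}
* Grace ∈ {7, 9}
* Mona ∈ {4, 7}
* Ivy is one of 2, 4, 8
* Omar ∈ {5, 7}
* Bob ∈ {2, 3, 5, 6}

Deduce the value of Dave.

Among the 8 variables, 8 fits only Ivy (and all 8 values in {2, 3, 4, 5, 6, 7, 8, 9} must be used), so Ivy = 8.
The 2 variables Grace and Kira are confined to {7, 9}, which locks those values in; drop them from Mona, Dave, Nate, Omar.
Mona's domain is down to {4}, so Mona = 4. Eliminate 4 elsewhere: Dave, Nate.
So Dave = 3.

3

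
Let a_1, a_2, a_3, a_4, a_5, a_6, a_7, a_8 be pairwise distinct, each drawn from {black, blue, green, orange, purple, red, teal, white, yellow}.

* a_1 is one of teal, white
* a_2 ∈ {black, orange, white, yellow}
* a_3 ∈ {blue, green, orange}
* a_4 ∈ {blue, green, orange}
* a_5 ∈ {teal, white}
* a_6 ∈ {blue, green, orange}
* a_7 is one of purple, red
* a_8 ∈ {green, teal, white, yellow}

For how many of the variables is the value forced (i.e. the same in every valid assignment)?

a_1 and a_5 share exactly the 2 values {teal, white}; by pigeonhole those values go to them, so strike teal, white from a_2, a_8.
a_3, a_4, a_6 between them cover only {blue, green, orange} — a naked triple. Remove those values from a_2, a_8.
a_8 must be yellow (only option left). Strike yellow from a_2.
That leaves a_2 = black.
Determined: a_2=black, a_8=yellow. The other variables each still have more than one consistent value. That makes 2.

2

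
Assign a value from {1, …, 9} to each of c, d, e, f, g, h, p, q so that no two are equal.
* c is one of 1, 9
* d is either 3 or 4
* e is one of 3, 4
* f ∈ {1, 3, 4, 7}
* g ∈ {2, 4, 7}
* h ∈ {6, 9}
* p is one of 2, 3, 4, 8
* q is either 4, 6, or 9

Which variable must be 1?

The 8 variables draw from only 8 values {1, 2, 3, 4, 6, 7, 8, 9}, so each is used; only p can be 8, hence p = 8.
The 7 still-open variables draw from only 7 values {1, 2, 3, 4, 6, 7, 9}, so each is used; only g can be 2, hence g = 2.
The 6 still-open variables together cover exactly {1, 3, 4, 6, 7, 9} — 6 values for 6 variables — and 7 appears only in f's list, so f = 7.
The 5 still-open variables together cover exactly {1, 3, 4, 6, 9} — 5 values for 5 variables — and 1 appears only in c's list, so c = 1.

c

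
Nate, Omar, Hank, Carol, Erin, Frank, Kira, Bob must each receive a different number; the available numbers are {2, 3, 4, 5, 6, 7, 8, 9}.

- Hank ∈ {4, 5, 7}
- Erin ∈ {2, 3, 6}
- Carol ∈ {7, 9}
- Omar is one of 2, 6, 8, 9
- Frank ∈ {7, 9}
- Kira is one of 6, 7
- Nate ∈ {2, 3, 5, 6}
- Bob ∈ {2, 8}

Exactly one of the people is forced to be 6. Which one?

Kira

The 8 variables together cover exactly {2, 3, 4, 5, 6, 7, 8, 9} — 8 values for 8 variables — and 4 appears only in Hank's list, so Hank = 4.
The 7 still-open variables draw from only 7 values {2, 3, 5, 6, 7, 8, 9}, so each is used; only Nate can be 5, hence Nate = 5.
The 6 still-open variables draw from only 6 values {2, 3, 6, 7, 8, 9}, so each is used; only Erin can be 3, hence Erin = 3.
Carol and Frank share exactly the 2 values {7, 9}; by pigeonhole those values go to them, so strike 7, 9 from Omar, Kira.
So 6 goes to Kira.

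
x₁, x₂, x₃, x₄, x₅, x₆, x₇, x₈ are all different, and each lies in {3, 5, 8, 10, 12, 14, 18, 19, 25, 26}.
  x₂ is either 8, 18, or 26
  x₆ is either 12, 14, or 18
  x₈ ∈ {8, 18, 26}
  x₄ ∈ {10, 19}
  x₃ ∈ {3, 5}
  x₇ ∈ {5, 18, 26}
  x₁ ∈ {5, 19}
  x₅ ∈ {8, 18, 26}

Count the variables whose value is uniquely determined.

x₂, x₅, x₈ share exactly the 3 values {8, 18, 26}; by pigeonhole those values go to them, so strike 8, 18, 26 from x₆, x₇.
That leaves x₇ = 5. So x₁, x₃ can't be 5.
x₁ must be 19 (only option left). Remove 19 from x₄.
x₃ has just one choice, so x₃ = 3.
That leaves x₄ = 10.
Determined: x₁=19, x₃=3, x₄=10, x₇=5. The other variables each still have more than one consistent value. That makes 4.

4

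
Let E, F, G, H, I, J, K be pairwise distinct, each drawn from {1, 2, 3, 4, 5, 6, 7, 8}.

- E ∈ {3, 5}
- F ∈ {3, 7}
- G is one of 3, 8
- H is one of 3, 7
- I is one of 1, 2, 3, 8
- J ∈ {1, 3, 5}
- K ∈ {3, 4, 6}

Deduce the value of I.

2

F and H between them cover only {3, 7} — a naked pair. Remove those values from E, G, I, J, K.
E must be 5 (only option left). Eliminate 5 elsewhere: J.
G must be 8 (only option left). Strike 8 from I.
J must be 1 (only option left). So I can't be 1.
So I = 2.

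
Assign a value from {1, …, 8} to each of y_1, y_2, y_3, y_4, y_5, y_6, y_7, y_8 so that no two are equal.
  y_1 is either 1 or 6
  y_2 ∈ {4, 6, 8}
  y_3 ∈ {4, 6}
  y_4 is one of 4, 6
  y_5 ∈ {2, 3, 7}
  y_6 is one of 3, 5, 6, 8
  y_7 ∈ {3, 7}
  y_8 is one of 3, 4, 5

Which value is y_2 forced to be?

The 8 variables draw from only 8 values {1, 2, 3, 4, 5, 6, 7, 8}, so each is used; only y_1 can be 1, hence y_1 = 1.
The 7 still-open variables draw from only 7 values {2, 3, 4, 5, 6, 7, 8}, so each is used; only y_5 can be 2, hence y_5 = 2.
The 6 still-open variables draw from only 6 values {3, 4, 5, 6, 7, 8}, so each is used; only y_7 can be 7, hence y_7 = 7.
y_3 and y_4 share exactly the 2 values {4, 6}; by pigeonhole those values go to them, so strike 4, 6 from y_2, y_6, y_8.
So y_2 = 8.

8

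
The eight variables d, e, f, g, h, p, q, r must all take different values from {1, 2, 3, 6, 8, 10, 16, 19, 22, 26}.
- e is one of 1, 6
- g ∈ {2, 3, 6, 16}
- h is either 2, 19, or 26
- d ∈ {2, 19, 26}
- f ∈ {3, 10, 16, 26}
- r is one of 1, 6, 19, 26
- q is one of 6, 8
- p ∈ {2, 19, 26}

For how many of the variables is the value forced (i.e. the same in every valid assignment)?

d, h, p between them cover only {2, 19, 26} — a naked triple. Remove those values from f, g, r.
The 2 variables e and r are confined to {1, 6}, which locks those values in; drop them from g, q.
q must be 8 (only option left).
Determined: q=8. The other variables each still have more than one consistent value. That makes 1.

1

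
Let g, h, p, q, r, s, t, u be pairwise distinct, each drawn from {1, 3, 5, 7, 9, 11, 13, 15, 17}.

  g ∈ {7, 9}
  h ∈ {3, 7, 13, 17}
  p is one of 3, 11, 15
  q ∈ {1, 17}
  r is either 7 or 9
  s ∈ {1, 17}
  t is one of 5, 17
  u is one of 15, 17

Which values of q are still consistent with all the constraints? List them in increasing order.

1, 17

g and r share exactly the 2 values {7, 9}; by pigeonhole those values go to them, so strike 7, 9 from h.
q and s between them cover only {1, 17} — a naked pair. Remove those values from h, t, u.
t must be 5 (only option left).
u must be 15 (only option left). So p can't be 15.
No further eliminations apply; q can still be any of 1, 17.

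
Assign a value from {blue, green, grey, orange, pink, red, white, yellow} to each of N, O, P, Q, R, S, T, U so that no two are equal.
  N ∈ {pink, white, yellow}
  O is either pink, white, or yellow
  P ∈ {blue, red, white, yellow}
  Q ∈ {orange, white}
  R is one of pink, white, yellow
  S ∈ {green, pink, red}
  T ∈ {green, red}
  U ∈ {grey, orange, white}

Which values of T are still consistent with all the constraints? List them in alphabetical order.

The 8 variables draw from only 8 values {blue, green, grey, orange, pink, red, white, yellow}, so each is used; only P can be blue, hence P = blue.
The 7 still-open variables draw from only 7 values {green, grey, orange, pink, red, white, yellow}, so each is used; only U can be grey, hence U = grey.
Among the 6 still-open variables, orange fits only Q (and all 6 values in {green, orange, pink, red, white, yellow} must be used), so Q = orange.
N, O, R share exactly the 3 values {pink, white, yellow}; by pigeonhole those values go to them, so strike pink, white, yellow from S.
No further eliminations apply; T can still be any of green, red.

green, red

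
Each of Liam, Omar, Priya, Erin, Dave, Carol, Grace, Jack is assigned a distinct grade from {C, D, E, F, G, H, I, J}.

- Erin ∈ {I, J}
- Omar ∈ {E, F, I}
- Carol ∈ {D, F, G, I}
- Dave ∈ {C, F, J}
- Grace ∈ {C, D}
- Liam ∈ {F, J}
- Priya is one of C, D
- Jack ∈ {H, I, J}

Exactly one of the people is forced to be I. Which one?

The 8 variables together cover exactly {C, D, E, F, G, H, I, J} — 8 values for 8 variables — and E appears only in Omar's list, so Omar = E.
Among the 7 still-open variables, G fits only Carol (and all 7 values in {C, D, F, G, H, I, J} must be used), so Carol = G.
The 6 still-open variables together cover exactly {C, D, F, H, I, J} — 6 values for 6 variables — and H appears only in Jack's list, so Jack = H.
The 5 still-open variables together cover exactly {C, D, F, I, J} — 5 values for 5 variables — and I appears only in Erin's list, so Erin = I.

Erin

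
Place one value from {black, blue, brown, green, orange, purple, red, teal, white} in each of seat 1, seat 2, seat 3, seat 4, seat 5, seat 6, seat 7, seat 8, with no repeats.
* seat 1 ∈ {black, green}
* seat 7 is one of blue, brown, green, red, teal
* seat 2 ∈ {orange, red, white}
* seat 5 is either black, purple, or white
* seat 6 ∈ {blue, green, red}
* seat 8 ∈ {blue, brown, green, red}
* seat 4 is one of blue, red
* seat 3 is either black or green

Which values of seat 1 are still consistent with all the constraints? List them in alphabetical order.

seat 1 and seat 3 between them cover only {black, green} — a naked pair. Remove those values from seat 5, seat 6, seat 7, seat 8.
seat 4 and seat 6 share exactly the 2 values {blue, red}; by pigeonhole those values go to them, so strike blue, red from seat 2, seat 7, seat 8.
seat 8 has just one choice, so seat 8 = brown. So seat 7 can't be brown.
seat 7 must be teal (only option left).
No further eliminations apply; seat 1 can still be any of black, green.

black, green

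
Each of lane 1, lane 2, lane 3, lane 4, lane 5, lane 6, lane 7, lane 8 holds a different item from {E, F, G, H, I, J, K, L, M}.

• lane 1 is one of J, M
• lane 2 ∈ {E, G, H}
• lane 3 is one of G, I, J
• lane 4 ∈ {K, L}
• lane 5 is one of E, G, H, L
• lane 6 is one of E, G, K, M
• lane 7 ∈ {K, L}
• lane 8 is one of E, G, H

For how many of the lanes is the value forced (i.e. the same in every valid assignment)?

The 8 variables together cover exactly {E, G, H, I, J, K, L, M} — 8 values for 8 variables — and I appears only in lane 3's list, so lane 3 = I.
The 7 still-open variables draw from only 7 values {E, G, H, J, K, L, M}, so each is used; only lane 1 can be J, hence lane 1 = J.
Among the 6 still-open variables, M fits only lane 6 (and all 6 values in {E, G, H, K, L, M} must be used), so lane 6 = M.
The 2 variables lane 4 and lane 7 are confined to {K, L}, which locks those values in; drop them from lane 5.
Determined: lane 1=J, lane 3=I, lane 6=M. The other lanes each still have more than one consistent value. That makes 3.

3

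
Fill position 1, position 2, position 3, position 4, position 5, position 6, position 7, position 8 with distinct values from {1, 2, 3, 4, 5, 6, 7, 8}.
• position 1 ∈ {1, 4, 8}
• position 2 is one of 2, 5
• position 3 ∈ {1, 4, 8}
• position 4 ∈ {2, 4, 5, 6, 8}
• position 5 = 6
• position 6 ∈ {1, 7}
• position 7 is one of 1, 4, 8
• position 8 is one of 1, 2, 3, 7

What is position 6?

7

position 5 has just one choice, so position 5 = 6. Remove 6 from position 4.
The 7 still-open variables together cover exactly {1, 2, 3, 4, 5, 7, 8} — 7 values for 7 variables — and 3 appears only in position 8's list, so position 8 = 3.
The 6 still-open variables draw from only 6 values {1, 2, 4, 5, 7, 8}, so each is used; only position 6 can be 7, hence position 6 = 7.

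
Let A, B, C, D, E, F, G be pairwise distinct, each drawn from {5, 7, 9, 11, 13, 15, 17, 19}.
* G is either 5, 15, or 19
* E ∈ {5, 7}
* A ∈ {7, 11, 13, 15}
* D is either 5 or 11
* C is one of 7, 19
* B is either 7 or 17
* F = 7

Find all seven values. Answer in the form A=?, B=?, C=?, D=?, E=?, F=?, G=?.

F's domain is down to {7}, so F = 7. Strike 7 from A, B, C, E.
That leaves B = 17.
C has just one choice, so C = 19. Strike 19 from G.
E's domain is down to {5}, so E = 5. Strike 5 from D, G.
G has just one choice, so G = 15. Strike 15 from A.
That leaves D = 11. Remove 11 from A.
A's domain is down to {13}, so A = 13.

A=13, B=17, C=19, D=11, E=5, F=7, G=15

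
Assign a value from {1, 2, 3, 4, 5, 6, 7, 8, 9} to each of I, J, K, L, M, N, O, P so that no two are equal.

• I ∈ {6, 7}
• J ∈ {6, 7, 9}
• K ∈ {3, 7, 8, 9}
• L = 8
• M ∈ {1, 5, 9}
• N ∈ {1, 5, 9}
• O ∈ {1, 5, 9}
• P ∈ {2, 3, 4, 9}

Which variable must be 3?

L's domain is down to {8}, so L = 8. Remove 8 from K.
M, N, O share exactly the 3 values {1, 5, 9}; by pigeonhole those values go to them, so strike 1, 5, 9 from J, K, P.
I and J share exactly the 2 values {6, 7}; by pigeonhole those values go to them, so strike 6, 7 from K.
So 3 goes to K.

K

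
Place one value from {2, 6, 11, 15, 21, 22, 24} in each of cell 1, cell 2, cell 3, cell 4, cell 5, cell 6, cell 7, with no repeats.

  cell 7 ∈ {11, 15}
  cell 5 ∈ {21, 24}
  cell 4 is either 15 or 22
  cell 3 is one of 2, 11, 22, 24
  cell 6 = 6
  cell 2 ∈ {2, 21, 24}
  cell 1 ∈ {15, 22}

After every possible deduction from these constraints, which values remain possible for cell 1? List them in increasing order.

15, 22

cell 6 must be 6 (only option left).
cell 1 and cell 4 between them cover only {15, 22} — a naked pair. Remove those values from cell 3, cell 7.
That leaves cell 7 = 11. Strike 11 from cell 3.
No further eliminations apply; cell 1 can still be any of 15, 22.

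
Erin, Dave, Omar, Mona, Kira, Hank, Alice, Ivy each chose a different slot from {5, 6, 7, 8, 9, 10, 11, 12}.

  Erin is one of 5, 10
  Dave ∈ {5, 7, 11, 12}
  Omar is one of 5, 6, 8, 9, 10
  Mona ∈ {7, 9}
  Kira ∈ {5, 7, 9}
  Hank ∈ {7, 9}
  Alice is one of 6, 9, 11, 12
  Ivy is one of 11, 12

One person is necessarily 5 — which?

Kira

The 8 variables together cover exactly {5, 6, 7, 8, 9, 10, 11, 12} — 8 values for 8 variables — and 8 appears only in Omar's list, so Omar = 8.
Among the 7 still-open variables, 6 fits only Alice (and all 7 values in {5, 6, 7, 9, 10, 11, 12} must be used), so Alice = 6.
Among the 6 still-open variables, 10 fits only Erin (and all 6 values in {5, 7, 9, 10, 11, 12} must be used), so Erin = 10.
Mona and Hank share exactly the 2 values {7, 9}; by pigeonhole those values go to them, so strike 7, 9 from Dave, Kira.
So 5 goes to Kira.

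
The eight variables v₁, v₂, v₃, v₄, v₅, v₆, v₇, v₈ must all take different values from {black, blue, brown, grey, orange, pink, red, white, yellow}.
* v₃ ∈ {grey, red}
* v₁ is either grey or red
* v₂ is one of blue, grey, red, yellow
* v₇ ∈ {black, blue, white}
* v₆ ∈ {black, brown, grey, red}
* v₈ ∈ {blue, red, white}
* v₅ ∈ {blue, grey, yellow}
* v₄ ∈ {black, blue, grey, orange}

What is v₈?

Among the 8 variables, brown fits only v₆ (and all 8 values in {black, blue, brown, grey, orange, red, white, yellow} must be used), so v₆ = brown.
Among the 7 still-open variables, orange fits only v₄ (and all 7 values in {black, blue, grey, orange, red, white, yellow} must be used), so v₄ = orange.
The 6 still-open variables draw from only 6 values {black, blue, grey, red, white, yellow}, so each is used; only v₇ can be black, hence v₇ = black.
The 5 still-open variables draw from only 5 values {blue, grey, red, white, yellow}, so each is used; only v₈ can be white, hence v₈ = white.

white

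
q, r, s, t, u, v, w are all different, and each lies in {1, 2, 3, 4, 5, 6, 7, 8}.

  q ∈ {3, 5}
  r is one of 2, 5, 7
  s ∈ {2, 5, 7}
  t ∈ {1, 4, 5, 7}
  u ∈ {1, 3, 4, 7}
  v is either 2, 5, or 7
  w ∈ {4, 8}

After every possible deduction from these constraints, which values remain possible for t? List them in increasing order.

1, 4

The 7 variables draw from only 7 values {1, 2, 3, 4, 5, 7, 8}, so each is used; only w can be 8, hence w = 8.
r, s, v share exactly the 3 values {2, 5, 7}; by pigeonhole those values go to them, so strike 2, 5, 7 from q, t, u.
That leaves q = 3. Remove 3 from u.
No further eliminations apply; t can still be any of 1, 4.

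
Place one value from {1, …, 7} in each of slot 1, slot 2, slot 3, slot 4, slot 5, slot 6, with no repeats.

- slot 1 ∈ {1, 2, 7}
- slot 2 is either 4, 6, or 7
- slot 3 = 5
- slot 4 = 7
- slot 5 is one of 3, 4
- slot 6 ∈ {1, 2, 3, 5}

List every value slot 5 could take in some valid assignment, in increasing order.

slot 3's domain is down to {5}, so slot 3 = 5. Remove 5 from slot 6.
slot 4 must be 7 (only option left). Remove 7 from slot 1, slot 2.
No further eliminations apply; slot 5 can still be any of 3, 4.

3, 4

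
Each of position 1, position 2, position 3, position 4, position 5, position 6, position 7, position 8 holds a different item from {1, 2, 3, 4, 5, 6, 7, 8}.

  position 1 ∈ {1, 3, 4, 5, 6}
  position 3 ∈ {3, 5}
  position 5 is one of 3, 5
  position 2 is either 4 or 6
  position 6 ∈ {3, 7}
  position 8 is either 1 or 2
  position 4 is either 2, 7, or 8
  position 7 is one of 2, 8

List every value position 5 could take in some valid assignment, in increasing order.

position 3 and position 5 share exactly the 2 values {3, 5}; by pigeonhole those values go to them, so strike 3, 5 from position 1, position 6.
That leaves position 6 = 7. Strike 7 from position 4.
position 4 and position 7 share exactly the 2 values {2, 8}; by pigeonhole those values go to them, so strike 2, 8 from position 8.
That leaves position 8 = 1. Eliminate 1 elsewhere: position 1.
No further eliminations apply; position 5 can still be any of 3, 5.

3, 5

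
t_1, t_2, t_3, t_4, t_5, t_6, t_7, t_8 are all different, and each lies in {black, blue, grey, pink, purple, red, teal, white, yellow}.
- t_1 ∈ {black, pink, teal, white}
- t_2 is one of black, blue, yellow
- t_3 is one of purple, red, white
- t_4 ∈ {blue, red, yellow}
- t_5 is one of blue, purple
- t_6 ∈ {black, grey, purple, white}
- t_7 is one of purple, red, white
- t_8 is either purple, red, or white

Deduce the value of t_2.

black

The 3 variables t_3, t_7, t_8 are confined to {purple, red, white}, which locks those values in; drop them from t_1, t_4, t_5, t_6.
t_5 has just one choice, so t_5 = blue. So t_2, t_4 can't be blue.
t_4 must be yellow (only option left). Strike yellow from t_2.
So t_2 = black.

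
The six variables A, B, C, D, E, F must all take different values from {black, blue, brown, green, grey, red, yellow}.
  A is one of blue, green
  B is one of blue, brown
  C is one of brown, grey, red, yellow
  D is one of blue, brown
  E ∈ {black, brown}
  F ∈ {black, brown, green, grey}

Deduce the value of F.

grey

B and D share exactly the 2 values {blue, brown}; by pigeonhole those values go to them, so strike blue, brown from A, C, E, F.
A's domain is down to {green}, so A = green. Eliminate green elsewhere: F.
E has just one choice, so E = black. Remove black from F.
So F = grey.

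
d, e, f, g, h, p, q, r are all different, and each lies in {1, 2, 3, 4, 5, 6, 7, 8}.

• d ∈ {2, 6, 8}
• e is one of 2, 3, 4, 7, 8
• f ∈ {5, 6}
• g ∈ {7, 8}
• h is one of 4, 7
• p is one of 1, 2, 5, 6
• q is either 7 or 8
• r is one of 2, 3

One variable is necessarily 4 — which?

The 8 variables together cover exactly {1, 2, 3, 4, 5, 6, 7, 8} — 8 values for 8 variables — and 1 appears only in p's list, so p = 1.
Among the 7 still-open variables, 5 fits only f (and all 7 values in {2, 3, 4, 5, 6, 7, 8} must be used), so f = 5.
Among the 6 still-open variables, 6 fits only d (and all 6 values in {2, 3, 4, 6, 7, 8} must be used), so d = 6.
g and q share exactly the 2 values {7, 8}; by pigeonhole those values go to them, so strike 7, 8 from e, h.
So 4 goes to h.

h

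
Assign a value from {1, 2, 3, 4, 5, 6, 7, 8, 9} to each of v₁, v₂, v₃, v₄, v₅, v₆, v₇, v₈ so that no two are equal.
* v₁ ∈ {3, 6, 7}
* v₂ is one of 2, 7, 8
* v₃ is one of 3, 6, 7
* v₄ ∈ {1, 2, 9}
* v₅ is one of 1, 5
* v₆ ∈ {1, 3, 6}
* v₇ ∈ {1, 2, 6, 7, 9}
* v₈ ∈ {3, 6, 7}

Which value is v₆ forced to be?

The 8 variables together cover exactly {1, 2, 3, 5, 6, 7, 8, 9} — 8 values for 8 variables — and 5 appears only in v₅'s list, so v₅ = 5.
The 7 still-open variables together cover exactly {1, 2, 3, 6, 7, 8, 9} — 7 values for 7 variables — and 8 appears only in v₂'s list, so v₂ = 8.
v₁, v₃, v₈ share exactly the 3 values {3, 6, 7}; by pigeonhole those values go to them, so strike 3, 6, 7 from v₆, v₇.
So v₆ = 1.

1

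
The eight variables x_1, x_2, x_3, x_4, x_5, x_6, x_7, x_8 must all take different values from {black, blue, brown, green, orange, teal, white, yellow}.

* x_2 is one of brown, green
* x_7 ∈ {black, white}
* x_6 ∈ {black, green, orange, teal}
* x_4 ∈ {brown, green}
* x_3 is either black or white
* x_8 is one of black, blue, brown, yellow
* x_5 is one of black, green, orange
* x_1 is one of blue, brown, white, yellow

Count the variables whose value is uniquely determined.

2

Among the 8 variables, teal fits only x_6 (and all 8 values in {black, blue, brown, green, orange, teal, white, yellow} must be used), so x_6 = teal.
The 7 still-open variables together cover exactly {black, blue, brown, green, orange, white, yellow} — 7 values for 7 variables — and orange appears only in x_5's list, so x_5 = orange.
x_2 and x_4 between them cover only {brown, green} — a naked pair. Remove those values from x_1, x_8.
x_3 and x_7 between them cover only {black, white} — a naked pair. Remove those values from x_1, x_8.
Determined: x_5=orange, x_6=teal. The other variables each still have more than one consistent value. That makes 2.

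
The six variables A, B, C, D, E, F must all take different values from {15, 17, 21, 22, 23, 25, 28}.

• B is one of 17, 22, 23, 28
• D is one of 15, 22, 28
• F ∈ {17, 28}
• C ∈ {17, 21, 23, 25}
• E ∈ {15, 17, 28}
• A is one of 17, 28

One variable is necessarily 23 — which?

A and F between them cover only {17, 28} — a naked pair. Remove those values from B, C, D, E.
E must be 15 (only option left). So D can't be 15.
That leaves D = 22. Remove 22 from B.
So 23 goes to B.

B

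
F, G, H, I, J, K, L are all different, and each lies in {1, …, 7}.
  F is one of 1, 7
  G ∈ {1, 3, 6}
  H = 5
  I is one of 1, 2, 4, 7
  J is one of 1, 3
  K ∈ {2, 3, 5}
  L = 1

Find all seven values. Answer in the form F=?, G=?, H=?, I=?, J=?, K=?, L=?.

H has just one choice, so H = 5. Eliminate 5 elsewhere: K.
L has just one choice, so L = 1. Eliminate 1 elsewhere: F, G, I, J.
F's domain is down to {7}, so F = 7. Eliminate 7 elsewhere: I.
J's domain is down to {3}, so J = 3. Remove 3 from G, K.
K's domain is down to {2}, so K = 2. Remove 2 from I.
G's domain is down to {6}, so G = 6.
I has just one choice, so I = 4.

F=7, G=6, H=5, I=4, J=3, K=2, L=1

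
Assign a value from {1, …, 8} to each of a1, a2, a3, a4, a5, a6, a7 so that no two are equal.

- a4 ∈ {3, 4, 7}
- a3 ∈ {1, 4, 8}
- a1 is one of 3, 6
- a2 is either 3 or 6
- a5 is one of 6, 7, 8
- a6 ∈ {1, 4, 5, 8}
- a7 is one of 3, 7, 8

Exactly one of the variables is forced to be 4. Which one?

a4

The 7 variables draw from only 7 values {1, 3, 4, 5, 6, 7, 8}, so each is used; only a6 can be 5, hence a6 = 5.
The 6 still-open variables draw from only 6 values {1, 3, 4, 6, 7, 8}, so each is used; only a3 can be 1, hence a3 = 1.
Among the 5 still-open variables, 4 fits only a4 (and all 5 values in {3, 4, 6, 7, 8} must be used), so a4 = 4.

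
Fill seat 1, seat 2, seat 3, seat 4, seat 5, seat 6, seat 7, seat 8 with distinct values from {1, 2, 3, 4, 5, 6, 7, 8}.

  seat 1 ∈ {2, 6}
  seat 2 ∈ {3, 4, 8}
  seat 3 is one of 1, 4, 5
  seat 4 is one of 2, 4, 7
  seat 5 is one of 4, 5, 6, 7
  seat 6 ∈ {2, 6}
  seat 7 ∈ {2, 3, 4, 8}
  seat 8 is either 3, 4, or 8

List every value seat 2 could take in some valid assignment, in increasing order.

3, 4, 8

The 8 variables draw from only 8 values {1, 2, 3, 4, 5, 6, 7, 8}, so each is used; only seat 3 can be 1, hence seat 3 = 1.
The 7 still-open variables draw from only 7 values {2, 3, 4, 5, 6, 7, 8}, so each is used; only seat 5 can be 5, hence seat 5 = 5.
Among the 6 still-open variables, 7 fits only seat 4 (and all 6 values in {2, 3, 4, 6, 7, 8} must be used), so seat 4 = 7.
The 2 variables seat 1 and seat 6 are confined to {2, 6}, which locks those values in; drop them from seat 7.
No further eliminations apply; seat 2 can still be any of 3, 4, 8.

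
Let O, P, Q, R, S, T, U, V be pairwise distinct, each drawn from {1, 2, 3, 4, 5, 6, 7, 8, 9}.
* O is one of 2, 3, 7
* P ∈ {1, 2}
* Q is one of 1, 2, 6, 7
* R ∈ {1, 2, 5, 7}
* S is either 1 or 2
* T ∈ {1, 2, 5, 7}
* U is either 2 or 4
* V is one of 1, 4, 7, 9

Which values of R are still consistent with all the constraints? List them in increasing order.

5, 7

The 8 variables draw from only 8 values {1, 2, 3, 4, 5, 6, 7, 9}, so each is used; only O can be 3, hence O = 3.
The 7 still-open variables together cover exactly {1, 2, 4, 5, 6, 7, 9} — 7 values for 7 variables — and 6 appears only in Q's list, so Q = 6.
The 6 still-open variables draw from only 6 values {1, 2, 4, 5, 7, 9}, so each is used; only V can be 9, hence V = 9.
The 5 still-open variables together cover exactly {1, 2, 4, 5, 7} — 5 values for 5 variables — and 4 appears only in U's list, so U = 4.
The 2 variables P and S are confined to {1, 2}, which locks those values in; drop them from R, T.
No further eliminations apply; R can still be any of 5, 7.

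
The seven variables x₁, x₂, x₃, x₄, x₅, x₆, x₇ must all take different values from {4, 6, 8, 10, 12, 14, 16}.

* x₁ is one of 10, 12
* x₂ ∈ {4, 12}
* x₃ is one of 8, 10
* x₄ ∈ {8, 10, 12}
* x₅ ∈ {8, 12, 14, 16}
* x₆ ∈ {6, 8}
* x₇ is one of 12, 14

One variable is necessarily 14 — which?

x₇

The 7 variables draw from only 7 values {4, 6, 8, 10, 12, 14, 16}, so each is used; only x₂ can be 4, hence x₂ = 4.
The 6 still-open variables together cover exactly {6, 8, 10, 12, 14, 16} — 6 values for 6 variables — and 6 appears only in x₆'s list, so x₆ = 6.
The 5 still-open variables draw from only 5 values {8, 10, 12, 14, 16}, so each is used; only x₅ can be 16, hence x₅ = 16.
Among the 4 still-open variables, 14 fits only x₇ (and all 4 values in {8, 10, 12, 14} must be used), so x₇ = 14.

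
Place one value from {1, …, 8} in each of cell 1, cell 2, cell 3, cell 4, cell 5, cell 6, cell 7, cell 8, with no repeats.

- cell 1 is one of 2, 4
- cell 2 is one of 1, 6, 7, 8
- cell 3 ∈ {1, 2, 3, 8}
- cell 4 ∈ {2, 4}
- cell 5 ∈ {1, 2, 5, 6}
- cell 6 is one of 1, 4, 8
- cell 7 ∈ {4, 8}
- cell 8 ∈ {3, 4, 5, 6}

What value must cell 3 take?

3

Among the 8 variables, 7 fits only cell 2 (and all 8 values in {1, 2, 3, 4, 5, 6, 7, 8} must be used), so cell 2 = 7.
cell 1 and cell 4 share exactly the 2 values {2, 4}; by pigeonhole those values go to them, so strike 2, 4 from cell 3, cell 5, cell 6, cell 7, cell 8.
cell 7's domain is down to {8}, so cell 7 = 8. So cell 3, cell 6 can't be 8.
cell 6's domain is down to {1}, so cell 6 = 1. Eliminate 1 elsewhere: cell 3, cell 5.
So cell 3 = 3.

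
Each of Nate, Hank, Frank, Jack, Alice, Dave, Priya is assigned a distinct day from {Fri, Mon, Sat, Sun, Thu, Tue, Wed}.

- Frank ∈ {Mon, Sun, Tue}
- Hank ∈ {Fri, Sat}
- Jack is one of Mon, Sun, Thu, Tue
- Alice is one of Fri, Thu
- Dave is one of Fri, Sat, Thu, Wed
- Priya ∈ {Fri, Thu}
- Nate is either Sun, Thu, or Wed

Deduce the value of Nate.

The 2 variables Alice and Priya are confined to {Fri, Thu}, which locks those values in; drop them from Nate, Hank, Jack, Dave.
Hank must be Sat (only option left). So Dave can't be Sat.
Dave's domain is down to {Wed}, so Dave = Wed. Strike Wed from Nate.
So Nate = Sun.

Sun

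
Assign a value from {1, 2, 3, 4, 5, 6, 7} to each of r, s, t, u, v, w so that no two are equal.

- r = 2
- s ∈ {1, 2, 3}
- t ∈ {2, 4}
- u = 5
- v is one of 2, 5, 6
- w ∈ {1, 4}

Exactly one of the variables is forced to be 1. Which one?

r has just one choice, so r = 2. Strike 2 from s, t, v.
That leaves t = 4. Remove 4 from w.
So 1 goes to w.

w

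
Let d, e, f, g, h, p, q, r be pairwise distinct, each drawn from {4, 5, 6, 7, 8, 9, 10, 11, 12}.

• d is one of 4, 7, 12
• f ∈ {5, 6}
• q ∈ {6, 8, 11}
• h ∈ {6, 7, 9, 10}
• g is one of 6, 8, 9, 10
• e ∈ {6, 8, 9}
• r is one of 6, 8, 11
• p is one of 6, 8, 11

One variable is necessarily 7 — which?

h

p, q, r share exactly the 3 values {6, 8, 11}; by pigeonhole those values go to them, so strike 6, 8, 11 from e, f, g, h.
e's domain is down to {9}, so e = 9. Eliminate 9 elsewhere: g, h.
f's domain is down to {5}, so f = 5.
g must be 10 (only option left). Remove 10 from h.
So 7 goes to h.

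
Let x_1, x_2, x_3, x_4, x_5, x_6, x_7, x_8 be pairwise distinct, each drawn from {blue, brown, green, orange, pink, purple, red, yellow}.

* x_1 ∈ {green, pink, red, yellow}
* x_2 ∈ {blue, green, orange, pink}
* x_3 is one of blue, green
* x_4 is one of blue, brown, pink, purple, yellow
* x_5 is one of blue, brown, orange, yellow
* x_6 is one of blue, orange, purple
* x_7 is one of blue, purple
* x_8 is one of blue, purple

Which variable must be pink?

The 8 variables together cover exactly {blue, brown, green, orange, pink, purple, red, yellow} — 8 values for 8 variables — and red appears only in x_1's list, so x_1 = red.
The 2 variables x_7 and x_8 are confined to {blue, purple}, which locks those values in; drop them from x_2, x_3, x_4, x_5, x_6.
x_3's domain is down to {green}, so x_3 = green. Strike green from x_2.
x_6 must be orange (only option left). So x_2, x_5 can't be orange.
So pink goes to x_2.

x_2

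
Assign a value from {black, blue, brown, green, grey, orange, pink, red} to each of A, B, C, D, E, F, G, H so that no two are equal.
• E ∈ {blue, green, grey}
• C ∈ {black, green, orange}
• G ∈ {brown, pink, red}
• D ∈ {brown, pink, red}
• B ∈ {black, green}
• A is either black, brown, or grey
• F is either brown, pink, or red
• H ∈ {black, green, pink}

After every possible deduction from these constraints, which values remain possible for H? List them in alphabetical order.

black, green

The 8 variables together cover exactly {black, blue, brown, green, grey, orange, pink, red} — 8 values for 8 variables — and blue appears only in E's list, so E = blue.
The 7 still-open variables together cover exactly {black, brown, green, grey, orange, pink, red} — 7 values for 7 variables — and grey appears only in A's list, so A = grey.
The 6 still-open variables draw from only 6 values {black, brown, green, orange, pink, red}, so each is used; only C can be orange, hence C = orange.
The 3 variables D, F, G are confined to {brown, pink, red}, which locks those values in; drop them from H.
No further eliminations apply; H can still be any of black, green.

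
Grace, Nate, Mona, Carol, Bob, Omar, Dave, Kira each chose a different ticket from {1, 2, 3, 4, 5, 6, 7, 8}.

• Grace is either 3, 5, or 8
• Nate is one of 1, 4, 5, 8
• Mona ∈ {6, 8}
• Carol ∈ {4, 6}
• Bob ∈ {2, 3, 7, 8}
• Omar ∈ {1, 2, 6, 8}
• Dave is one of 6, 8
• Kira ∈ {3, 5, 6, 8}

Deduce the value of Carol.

Among the 8 variables, 7 fits only Bob (and all 8 values in {1, 2, 3, 4, 5, 6, 7, 8} must be used), so Bob = 7.
The 7 still-open variables draw from only 7 values {1, 2, 3, 4, 5, 6, 8}, so each is used; only Omar can be 2, hence Omar = 2.
Among the 6 still-open variables, 1 fits only Nate (and all 6 values in {1, 3, 4, 5, 6, 8} must be used), so Nate = 1.
Among the 5 still-open variables, 4 fits only Carol (and all 5 values in {3, 4, 5, 6, 8} must be used), so Carol = 4.

4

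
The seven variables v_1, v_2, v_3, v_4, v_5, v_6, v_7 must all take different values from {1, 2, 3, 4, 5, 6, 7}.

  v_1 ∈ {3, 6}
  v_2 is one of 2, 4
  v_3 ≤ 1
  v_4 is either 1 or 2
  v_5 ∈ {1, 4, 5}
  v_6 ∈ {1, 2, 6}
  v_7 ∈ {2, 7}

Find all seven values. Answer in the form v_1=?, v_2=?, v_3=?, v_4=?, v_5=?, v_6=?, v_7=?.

v_3 has just one choice, so v_3 = 1. Eliminate 1 elsewhere: v_4, v_5, v_6.
v_4's domain is down to {2}, so v_4 = 2. Remove 2 from v_2, v_6, v_7.
That leaves v_6 = 6. So v_1 can't be 6.
That leaves v_7 = 7.
That leaves v_1 = 3.
v_2 has just one choice, so v_2 = 4. Strike 4 from v_5.
v_5's domain is down to {5}, so v_5 = 5.

v_1=3, v_2=4, v_3=1, v_4=2, v_5=5, v_6=6, v_7=7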